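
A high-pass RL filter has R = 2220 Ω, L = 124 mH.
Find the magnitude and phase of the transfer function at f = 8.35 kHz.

Step 1 — Angular frequency: ω = 2π·8350 = 5.246e+04 rad/s.
Step 2 — Transfer function: H(jω) = jωL/(R + jωL).
Step 3 — Numerator jωL = j·6506; denominator R + jωL = 2220 + j6506.
Step 4 — H = 0.8957 + j0.3057.
Step 5 — Magnitude: |H| = 0.9464 (-0.5 dB); phase: φ = 18.8°.

|H| = 0.9464 (-0.5 dB), φ = 18.8°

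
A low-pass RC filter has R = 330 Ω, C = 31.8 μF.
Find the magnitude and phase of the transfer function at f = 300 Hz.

Step 1 — Angular frequency: ω = 2π·300 = 1885 rad/s.
Step 2 — Transfer function: H(jω) = 1/(1 + jωRC).
Step 3 — Denominator: 1 + jωRC = 1 + j·1885·330·3.18e-05 = 1 + j19.78.
Step 4 — H = 0.002549 - j0.05043.
Step 5 — Magnitude: |H| = 0.05049 (-25.9 dB); phase: φ = -87.1°.

|H| = 0.05049 (-25.9 dB), φ = -87.1°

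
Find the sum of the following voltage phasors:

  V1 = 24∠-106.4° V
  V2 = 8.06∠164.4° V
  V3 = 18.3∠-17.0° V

Step 1 — Convert each phasor to rectangular form:
  V1 = 24·(cos(-106.4°) + j·sin(-106.4°)) = -6.776 - j23.02 V
  V2 = 8.06·(cos(164.4°) + j·sin(164.4°)) = -7.763 + j2.167 V
  V3 = 18.3·(cos(-17.0°) + j·sin(-17.0°)) = 17.5 - j5.35 V
Step 2 — Sum components: V_total = 2.961 - j26.21 V.
Step 3 — Convert to polar: |V_total| = 26.37 V, ∠V_total = -83.6°.

V_total = 26.37∠-83.6° V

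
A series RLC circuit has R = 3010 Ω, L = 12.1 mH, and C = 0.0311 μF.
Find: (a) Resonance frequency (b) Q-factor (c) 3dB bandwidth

Step 1 — Resonance condition Im(Z)=0 gives ω₀ = 1/√(LC).
Step 2 — ω₀ = 1/√(0.0121·3.11e-08) = 5.155e+04 rad/s.
Step 3 — f₀ = ω₀/(2π) = 8204 Hz.
Step 4 — Series Q: Q = ω₀L/R = 5.155e+04·0.0121/3010 = 0.2072.
Step 5 — 3dB bandwidth: Δω = ω₀/Q = 2.488e+05 rad/s; BW = Δω/(2π) = 3.959e+04 Hz.

(a) f₀ = 8204 Hz  (b) Q = 0.2072  (c) BW = 3.959e+04 Hz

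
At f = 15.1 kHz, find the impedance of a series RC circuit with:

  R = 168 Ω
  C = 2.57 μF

Step 1 — Angular frequency: ω = 2π·f = 2π·1.51e+04 = 9.488e+04 rad/s.
Step 2 — Component impedances:
  R: Z = R = 168 Ω
  C: Z = 1/(jωC) = -j/(ω·C) = 0 - j4.101 Ω
Step 3 — Series combination: Z_total = R + C = 168 - j4.101 Ω = 168.1∠-1.4° Ω.

Z = 168 - j4.101 Ω = 168.1∠-1.4° Ω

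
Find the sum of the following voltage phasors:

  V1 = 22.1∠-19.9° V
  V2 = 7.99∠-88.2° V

Step 1 — Convert each phasor to rectangular form:
  V1 = 22.1·(cos(-19.9°) + j·sin(-19.9°)) = 20.78 - j7.522 V
  V2 = 7.99·(cos(-88.2°) + j·sin(-88.2°)) = 0.251 - j7.986 V
Step 2 — Sum components: V_total = 21.03 - j15.51 V.
Step 3 — Convert to polar: |V_total| = 26.13 V, ∠V_total = -36.4°.

V_total = 26.13∠-36.4° V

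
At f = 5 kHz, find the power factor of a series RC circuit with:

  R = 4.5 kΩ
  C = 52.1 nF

Step 1 — Angular frequency: ω = 2π·f = 2π·5000 = 3.142e+04 rad/s.
Step 2 — Component impedances:
  R: Z = R = 4500 Ω
  C: Z = 1/(jωC) = -j/(ω·C) = 0 - j611 Ω
Step 3 — Series combination: Z_total = R + C = 4500 - j611 Ω = 4541∠-7.7° Ω.
Step 4 — Power factor: PF = cos(φ) = Re(Z)/|Z| = 4500/4541.3 = 0.9909.
Step 5 — Type: Im(Z) = -611 ⇒ leading (phase φ = -7.7°).

PF = 0.9909 (leading, φ = -7.7°)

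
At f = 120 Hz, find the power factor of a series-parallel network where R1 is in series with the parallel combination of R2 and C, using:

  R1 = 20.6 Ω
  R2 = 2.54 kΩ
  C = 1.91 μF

Step 1 — Angular frequency: ω = 2π·f = 2π·120 = 754 rad/s.
Step 2 — Component impedances:
  R1: Z = R = 20.6 Ω
  R2: Z = R = 2540 Ω
  C: Z = 1/(jωC) = -j/(ω·C) = 0 - j694.4 Ω
Step 3 — Parallel branch: R2 || C = 1/(1/R2 + 1/C) = 176.6 - j646.1 Ω.
Step 4 — Series with R1: Z_total = R1 + (R2 || C) = 197.2 - j646.1 Ω = 675.5∠-73.0° Ω.
Step 5 — Power factor: PF = cos(φ) = Re(Z)/|Z| = 197.23/675.54 = 0.292.
Step 6 — Type: Im(Z) = -646.1 ⇒ leading (phase φ = -73.0°).

PF = 0.292 (leading, φ = -73.0°)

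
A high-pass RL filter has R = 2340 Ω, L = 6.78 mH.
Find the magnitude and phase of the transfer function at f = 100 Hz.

Step 1 — Angular frequency: ω = 2π·100 = 628.3 rad/s.
Step 2 — Transfer function: H(jω) = jωL/(R + jωL).
Step 3 — Numerator jωL = j·4.26; denominator R + jωL = 2340 + j4.26.
Step 4 — H = 3.314e-06 + j0.001821.
Step 5 — Magnitude: |H| = 0.001821 (-54.8 dB); phase: φ = 89.9°.

|H| = 0.001821 (-54.8 dB), φ = 89.9°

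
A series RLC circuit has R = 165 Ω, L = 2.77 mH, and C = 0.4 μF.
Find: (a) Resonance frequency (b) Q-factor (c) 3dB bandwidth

Step 1 — Resonance condition Im(Z)=0 gives ω₀ = 1/√(LC).
Step 2 — ω₀ = 1/√(0.00277·4e-07) = 3.004e+04 rad/s.
Step 3 — f₀ = ω₀/(2π) = 4781 Hz.
Step 4 — Series Q: Q = ω₀L/R = 3.004e+04·0.00277/165 = 0.5043.
Step 5 — 3dB bandwidth: Δω = ω₀/Q = 5.957e+04 rad/s; BW = Δω/(2π) = 9480 Hz.

(a) f₀ = 4781 Hz  (b) Q = 0.5043  (c) BW = 9480 Hz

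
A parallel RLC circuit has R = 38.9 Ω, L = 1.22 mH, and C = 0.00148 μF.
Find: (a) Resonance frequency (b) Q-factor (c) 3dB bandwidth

Step 1 — Resonance: ω₀ = 1/√(LC) = 1/√(0.00122·1.48e-09) = 7.442e+05 rad/s.
Step 2 — f₀ = ω₀/(2π) = 1.184e+05 Hz.
Step 3 — Parallel Q: Q = R/(ω₀L) = 38.9/(7.442e+05·0.00122) = 0.04285.
Step 4 — Bandwidth: Δω = ω₀/Q = 1.737e+07 rad/s; BW = Δω/(2π) = 2.764e+06 Hz.

(a) f₀ = 1.184e+05 Hz  (b) Q = 0.04285  (c) BW = 2.764e+06 Hz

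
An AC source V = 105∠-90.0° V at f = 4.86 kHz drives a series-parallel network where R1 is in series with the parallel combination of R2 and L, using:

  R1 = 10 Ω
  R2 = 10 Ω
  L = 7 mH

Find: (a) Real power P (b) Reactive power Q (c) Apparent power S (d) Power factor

Step 1 — Angular frequency: ω = 2π·f = 2π·4860 = 3.054e+04 rad/s.
Step 2 — Component impedances:
  R1: Z = R = 10 Ω
  R2: Z = R = 10 Ω
  L: Z = jωL = j·3.054e+04·0.007 = 0 + j213.8 Ω
Step 3 — Parallel branch: R2 || L = 1/(1/R2 + 1/L) = 9.978 + j0.4668 Ω.
Step 4 — Series with R1: Z_total = R1 + (R2 || L) = 19.98 + j0.4668 Ω = 19.98∠1.3° Ω.
Step 5 — Source phasor: V = 105∠-90.0° V = 0 - j105 V.
Step 6 — Current: I = V / Z = -0.1227 - j5.253 A = 5.254∠-91.3° A.
Step 7 — Complex power: S = V·I* = 551.6 + j12.89 VA.
Step 8 — Real power: P = Re(S) = 551.6 W.
Step 9 — Reactive power: Q = Im(S) = 12.89 VAR.
Step 10 — Apparent power: |S| = 551.7 VA.
Step 11 — Power factor: PF = P/|S| = 0.9997 (lagging).

(a) P = 551.6 W  (b) Q = 12.89 VAR  (c) S = 551.7 VA  (d) PF = 0.9997 (lagging)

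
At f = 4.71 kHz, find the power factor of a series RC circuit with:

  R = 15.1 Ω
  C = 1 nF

Step 1 — Angular frequency: ω = 2π·f = 2π·4710 = 2.959e+04 rad/s.
Step 2 — Component impedances:
  R: Z = R = 15.1 Ω
  C: Z = 1/(jωC) = -j/(ω·C) = 0 - j3.379e+04 Ω
Step 3 — Series combination: Z_total = R + C = 15.1 - j3.379e+04 Ω = 3.379e+04∠-90.0° Ω.
Step 4 — Power factor: PF = cos(φ) = Re(Z)/|Z| = 15.1/3.379e+04 = 0.0004469.
Step 5 — Type: Im(Z) = -3.379e+04 ⇒ leading (phase φ = -90.0°).

PF = 0.0004469 (leading, φ = -90.0°)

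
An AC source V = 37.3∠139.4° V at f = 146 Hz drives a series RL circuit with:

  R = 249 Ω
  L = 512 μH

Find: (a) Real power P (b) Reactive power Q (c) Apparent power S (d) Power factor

Step 1 — Angular frequency: ω = 2π·f = 2π·146 = 917.3 rad/s.
Step 2 — Component impedances:
  R: Z = R = 249 Ω
  L: Z = jωL = j·917.3·0.000512 = 0 + j0.4697 Ω
Step 3 — Series combination: Z_total = R + L = 249 + j0.4697 Ω = 249∠0.1° Ω.
Step 4 — Source phasor: V = 37.3∠139.4° V = -28.32 + j24.27 V.
Step 5 — Current: I = V / Z = -0.1136 + j0.0977 A = 0.1498∠139.3° A.
Step 6 — Complex power: S = V·I* = 5.587 + j0.01054 VA.
Step 7 — Real power: P = Re(S) = 5.587 W.
Step 8 — Reactive power: Q = Im(S) = 0.01054 VAR.
Step 9 — Apparent power: |S| = 5.588 VA.
Step 10 — Power factor: PF = P/|S| = 1 (lagging).

(a) P = 5.587 W  (b) Q = 0.01054 VAR  (c) S = 5.588 VA  (d) PF = 1 (lagging)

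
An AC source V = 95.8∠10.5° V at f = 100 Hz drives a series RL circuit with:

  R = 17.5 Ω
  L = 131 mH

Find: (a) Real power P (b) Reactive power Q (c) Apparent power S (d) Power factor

Step 1 — Angular frequency: ω = 2π·f = 2π·100 = 628.3 rad/s.
Step 2 — Component impedances:
  R: Z = R = 17.5 Ω
  L: Z = jωL = j·628.3·0.131 = 0 + j82.31 Ω
Step 3 — Series combination: Z_total = R + L = 17.5 + j82.31 Ω = 84.15∠78.0° Ω.
Step 4 — Source phasor: V = 95.8∠10.5° V = 94.2 + j17.46 V.
Step 5 — Current: I = V / Z = 0.4357 - j1.052 A = 1.138∠-67.5° A.
Step 6 — Complex power: S = V·I* = 22.68 + j106.7 VA.
Step 7 — Real power: P = Re(S) = 22.68 W.
Step 8 — Reactive power: Q = Im(S) = 106.7 VAR.
Step 9 — Apparent power: |S| = 109.1 VA.
Step 10 — Power factor: PF = P/|S| = 0.208 (lagging).

(a) P = 22.68 W  (b) Q = 106.7 VAR  (c) S = 109.1 VA  (d) PF = 0.208 (lagging)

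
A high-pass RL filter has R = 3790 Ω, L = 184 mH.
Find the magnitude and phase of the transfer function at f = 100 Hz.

Step 1 — Angular frequency: ω = 2π·100 = 628.3 rad/s.
Step 2 — Transfer function: H(jω) = jωL/(R + jωL).
Step 3 — Numerator jωL = j·115.6; denominator R + jωL = 3790 + j115.6.
Step 4 — H = 0.0009296 + j0.03048.
Step 5 — Magnitude: |H| = 0.03049 (-30.3 dB); phase: φ = 88.3°.

|H| = 0.03049 (-30.3 dB), φ = 88.3°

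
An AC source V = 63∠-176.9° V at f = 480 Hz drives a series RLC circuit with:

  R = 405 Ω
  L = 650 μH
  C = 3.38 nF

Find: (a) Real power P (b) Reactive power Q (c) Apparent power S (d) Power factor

Step 1 — Angular frequency: ω = 2π·f = 2π·480 = 3016 rad/s.
Step 2 — Component impedances:
  R: Z = R = 405 Ω
  L: Z = jωL = j·3016·0.00065 = 0 + j1.96 Ω
  C: Z = 1/(jωC) = -j/(ω·C) = 0 - j9.81e+04 Ω
Step 3 — Series combination: Z_total = R + L + C = 405 - j9.81e+04 Ω = 9.81e+04∠-89.8° Ω.
Step 4 — Source phasor: V = 63∠-176.9° V = -62.91 - j3.407 V.
Step 5 — Current: I = V / Z = 3.208e-05 - j0.0006414 A = 0.0006422∠-87.1° A.
Step 6 — Complex power: S = V·I* = 0.000167 - j0.04046 VA.
Step 7 — Real power: P = Re(S) = 0.000167 W.
Step 8 — Reactive power: Q = Im(S) = -0.04046 VAR.
Step 9 — Apparent power: |S| = 0.04046 VA.
Step 10 — Power factor: PF = P/|S| = 0.004129 (leading).

(a) P = 0.000167 W  (b) Q = -0.04046 VAR  (c) S = 0.04046 VA  (d) PF = 0.004129 (leading)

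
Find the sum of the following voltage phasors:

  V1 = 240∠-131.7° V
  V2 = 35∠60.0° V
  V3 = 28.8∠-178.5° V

Step 1 — Convert each phasor to rectangular form:
  V1 = 240·(cos(-131.7°) + j·sin(-131.7°)) = -159.7 - j179.2 V
  V2 = 35·(cos(60.0°) + j·sin(60.0°)) = 17.5 + j30.31 V
  V3 = 28.8·(cos(-178.5°) + j·sin(-178.5°)) = -28.79 - j0.7539 V
Step 2 — Sum components: V_total = -170.9 - j149.6 V.
Step 3 — Convert to polar: |V_total| = 227.2 V, ∠V_total = -138.8°.

V_total = 227.2∠-138.8° V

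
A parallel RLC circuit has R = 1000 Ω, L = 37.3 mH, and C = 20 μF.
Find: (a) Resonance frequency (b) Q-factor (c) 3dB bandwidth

Step 1 — Resonance: ω₀ = 1/√(LC) = 1/√(0.0373·2e-05) = 1158 rad/s.
Step 2 — f₀ = ω₀/(2π) = 184.3 Hz.
Step 3 — Parallel Q: Q = R/(ω₀L) = 1000/(1158·0.0373) = 23.16.
Step 4 — Bandwidth: Δω = ω₀/Q = 50 rad/s; BW = Δω/(2π) = 7.958 Hz.

(a) f₀ = 184.3 Hz  (b) Q = 23.16  (c) BW = 7.958 Hz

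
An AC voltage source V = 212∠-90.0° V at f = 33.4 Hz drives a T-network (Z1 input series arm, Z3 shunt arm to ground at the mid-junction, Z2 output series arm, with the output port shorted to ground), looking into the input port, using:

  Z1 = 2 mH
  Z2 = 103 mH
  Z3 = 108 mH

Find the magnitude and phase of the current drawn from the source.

Step 1 — Angular frequency: ω = 2π·f = 2π·33.4 = 209.9 rad/s.
Step 2 — Component impedances:
  Z1: Z = jωL = j·209.9·0.002 = 0 + j0.4197 Ω
  Z2: Z = jωL = j·209.9·0.103 = 0 + j21.62 Ω
  Z3: Z = jωL = j·209.9·0.108 = 0 + j22.66 Ω
Step 3 — With the output port shorted to ground, the output series arm Z2 runs from the junction to ground; the shunt arm Z3 also runs from the junction to ground. They appear in parallel: Z3 || Z2 = 0 + j11.06 Ω.
Step 4 — Series with input arm Z1: Z_in = Z1 + (Z3 || Z2) = 0 + j11.48 Ω = 11.48∠90.0° Ω.
Step 5 — Source phasor: V = 212∠-90.0° V = 0 - j212 V.
Step 6 — Ohm's law: I = V / Z_total = (0 - j212) / (0 + j11.48) = -18.46 A.
Step 7 — Convert to polar: |I| = 18.46 A, ∠I = -180.0°.

I = 18.46∠-180.0° A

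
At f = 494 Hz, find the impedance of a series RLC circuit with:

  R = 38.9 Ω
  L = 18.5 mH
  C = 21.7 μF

Step 1 — Angular frequency: ω = 2π·f = 2π·494 = 3104 rad/s.
Step 2 — Component impedances:
  R: Z = R = 38.9 Ω
  L: Z = jωL = j·3104·0.0185 = 0 + j57.42 Ω
  C: Z = 1/(jωC) = -j/(ω·C) = 0 - j14.85 Ω
Step 3 — Series combination: Z_total = R + L + C = 38.9 + j42.58 Ω = 57.67∠47.6° Ω.

Z = 38.9 + j42.58 Ω = 57.67∠47.6° Ω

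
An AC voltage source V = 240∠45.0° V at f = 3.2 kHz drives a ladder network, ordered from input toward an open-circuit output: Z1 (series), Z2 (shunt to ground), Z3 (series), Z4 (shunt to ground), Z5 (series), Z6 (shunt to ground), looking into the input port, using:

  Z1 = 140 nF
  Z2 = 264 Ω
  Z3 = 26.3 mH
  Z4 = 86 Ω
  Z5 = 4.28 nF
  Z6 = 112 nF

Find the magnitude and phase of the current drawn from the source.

Step 1 — Angular frequency: ω = 2π·f = 2π·3200 = 2.011e+04 rad/s.
Step 2 — Component impedances:
  Z1: Z = 1/(jωC) = -j/(ω·C) = 0 - j355.3 Ω
  Z2: Z = R = 264 Ω
  Z3: Z = jωL = j·2.011e+04·0.0263 = 0 + j528.8 Ω
  Z4: Z = R = 86 Ω
  Z5: Z = 1/(jωC) = -j/(ω·C) = 0 - j1.162e+04 Ω
  Z6: Z = 1/(jωC) = -j/(ω·C) = 0 - j444.1 Ω
Step 3 — Ladder network (open output): work backward from the far end, alternating series and parallel combinations. Z_in = 203.2 - j263.6 Ω = 332.8∠-52.4° Ω.
Step 4 — Source phasor: V = 240∠45.0° V = 169.7 + j169.7 V.
Step 5 — Ohm's law: I = V / Z_total = (169.7 + j169.7) / (203.2 - j263.6) = -0.09242 + j0.7152 A.
Step 6 — Convert to polar: |I| = 0.7211 A, ∠I = 97.4°.

I = 0.7211∠97.4° A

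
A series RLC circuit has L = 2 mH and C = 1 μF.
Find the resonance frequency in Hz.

Step 1 — Resonance condition Im(Z)=0 gives ω₀ = 1/√(LC).
Step 2 — ω₀ = 1/√(0.002·1e-06) = 2.236e+04 rad/s.
Step 3 — f₀ = ω₀/(2π) = 3559 Hz.

f₀ = 3559 Hz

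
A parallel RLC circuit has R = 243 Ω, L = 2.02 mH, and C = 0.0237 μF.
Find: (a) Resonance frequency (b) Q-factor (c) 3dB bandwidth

Step 1 — Resonance: ω₀ = 1/√(LC) = 1/√(0.00202·2.37e-08) = 1.445e+05 rad/s.
Step 2 — f₀ = ω₀/(2π) = 2.3e+04 Hz.
Step 3 — Parallel Q: Q = R/(ω₀L) = 243/(1.445e+05·0.00202) = 0.8323.
Step 4 — Bandwidth: Δω = ω₀/Q = 1.736e+05 rad/s; BW = Δω/(2π) = 2.764e+04 Hz.

(a) f₀ = 2.3e+04 Hz  (b) Q = 0.8323  (c) BW = 2.764e+04 Hz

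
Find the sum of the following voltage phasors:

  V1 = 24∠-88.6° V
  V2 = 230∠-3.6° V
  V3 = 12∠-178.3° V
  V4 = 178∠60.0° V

Step 1 — Convert each phasor to rectangular form:
  V1 = 24·(cos(-88.6°) + j·sin(-88.6°)) = 0.5864 - j23.99 V
  V2 = 230·(cos(-3.6°) + j·sin(-3.6°)) = 229.5 - j14.44 V
  V3 = 12·(cos(-178.3°) + j·sin(-178.3°)) = -11.99 - j0.356 V
  V4 = 178·(cos(60.0°) + j·sin(60.0°)) = 89 + j154.2 V
Step 2 — Sum components: V_total = 307.1 + j115.4 V.
Step 3 — Convert to polar: |V_total| = 328.1 V, ∠V_total = 20.6°.

V_total = 328.1∠20.6° V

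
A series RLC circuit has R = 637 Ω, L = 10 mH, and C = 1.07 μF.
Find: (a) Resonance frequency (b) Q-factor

Step 1 — Resonance condition Im(Z)=0 gives ω₀ = 1/√(LC).
Step 2 — ω₀ = 1/√(0.01·1.07e-06) = 9667 rad/s.
Step 3 — f₀ = ω₀/(2π) = 1539 Hz.
Step 4 — Series Q: Q = ω₀L/R = 9667·0.01/637 = 0.1518.

(a) f₀ = 1539 Hz  (b) Q = 0.1518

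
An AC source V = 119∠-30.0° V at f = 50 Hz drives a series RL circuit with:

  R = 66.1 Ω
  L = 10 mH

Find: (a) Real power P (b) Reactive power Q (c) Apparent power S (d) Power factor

Step 1 — Angular frequency: ω = 2π·f = 2π·50 = 314.2 rad/s.
Step 2 — Component impedances:
  R: Z = R = 66.1 Ω
  L: Z = jωL = j·314.2·0.01 = 0 + j3.142 Ω
Step 3 — Series combination: Z_total = R + L = 66.1 + j3.142 Ω = 66.17∠2.7° Ω.
Step 4 — Source phasor: V = 119∠-30.0° V = 103.1 - j59.5 V.
Step 5 — Current: I = V / Z = 1.513 - j0.9721 A = 1.798∠-32.7° A.
Step 6 — Complex power: S = V·I* = 213.8 + j10.16 VA.
Step 7 — Real power: P = Re(S) = 213.8 W.
Step 8 — Reactive power: Q = Im(S) = 10.16 VAR.
Step 9 — Apparent power: |S| = 214 VA.
Step 10 — Power factor: PF = P/|S| = 0.9989 (lagging).

(a) P = 213.8 W  (b) Q = 10.16 VAR  (c) S = 214 VA  (d) PF = 0.9989 (lagging)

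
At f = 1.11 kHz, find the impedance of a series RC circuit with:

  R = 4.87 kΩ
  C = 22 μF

Step 1 — Angular frequency: ω = 2π·f = 2π·1110 = 6974 rad/s.
Step 2 — Component impedances:
  R: Z = R = 4870 Ω
  C: Z = 1/(jωC) = -j/(ω·C) = 0 - j6.517 Ω
Step 3 — Series combination: Z_total = R + C = 4870 - j6.517 Ω = 4870∠-0.1° Ω.

Z = 4870 - j6.517 Ω = 4870∠-0.1° Ω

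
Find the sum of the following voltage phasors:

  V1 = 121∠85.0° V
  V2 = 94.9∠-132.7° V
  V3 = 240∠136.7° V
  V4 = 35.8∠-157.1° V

Step 1 — Convert each phasor to rectangular form:
  V1 = 121·(cos(85.0°) + j·sin(85.0°)) = 10.55 + j120.5 V
  V2 = 94.9·(cos(-132.7°) + j·sin(-132.7°)) = -64.36 - j69.74 V
  V3 = 240·(cos(136.7°) + j·sin(136.7°)) = -174.7 + j164.6 V
  V4 = 35.8·(cos(-157.1°) + j·sin(-157.1°)) = -32.98 - j13.93 V
Step 2 — Sum components: V_total = -261.5 + j201.5 V.
Step 3 — Convert to polar: |V_total| = 330.1 V, ∠V_total = 142.4°.

V_total = 330.1∠142.4° V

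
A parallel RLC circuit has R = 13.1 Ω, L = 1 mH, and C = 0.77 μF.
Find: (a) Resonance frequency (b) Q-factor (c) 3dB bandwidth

Step 1 — Resonance: ω₀ = 1/√(LC) = 1/√(0.001·7.7e-07) = 3.604e+04 rad/s.
Step 2 — f₀ = ω₀/(2π) = 5736 Hz.
Step 3 — Parallel Q: Q = R/(ω₀L) = 13.1/(3.604e+04·0.001) = 0.3635.
Step 4 — Bandwidth: Δω = ω₀/Q = 9.914e+04 rad/s; BW = Δω/(2π) = 1.578e+04 Hz.

(a) f₀ = 5736 Hz  (b) Q = 0.3635  (c) BW = 1.578e+04 Hz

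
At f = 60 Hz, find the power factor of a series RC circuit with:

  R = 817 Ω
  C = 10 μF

Step 1 — Angular frequency: ω = 2π·f = 2π·60 = 377 rad/s.
Step 2 — Component impedances:
  R: Z = R = 817 Ω
  C: Z = 1/(jωC) = -j/(ω·C) = 0 - j265.3 Ω
Step 3 — Series combination: Z_total = R + C = 817 - j265.3 Ω = 859∠-18.0° Ω.
Step 4 — Power factor: PF = cos(φ) = Re(Z)/|Z| = 817/859 = 0.9511.
Step 5 — Type: Im(Z) = -265.3 ⇒ leading (phase φ = -18.0°).

PF = 0.9511 (leading, φ = -18.0°)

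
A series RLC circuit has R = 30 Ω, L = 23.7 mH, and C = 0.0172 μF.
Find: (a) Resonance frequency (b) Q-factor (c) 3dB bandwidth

Step 1 — Resonance: ω₀ = 1/√(LC) = 1/√(0.0237·1.72e-08) = 4.953e+04 rad/s.
Step 2 — f₀ = ω₀/(2π) = 7883 Hz.
Step 3 — Series Q: Q = ω₀L/R = 4.953e+04·0.0237/30 = 39.13.
Step 4 — Bandwidth: Δω = ω₀/Q = 1266 rad/s; BW = Δω/(2π) = 201.5 Hz.

(a) f₀ = 7883 Hz  (b) Q = 39.13  (c) BW = 201.5 Hz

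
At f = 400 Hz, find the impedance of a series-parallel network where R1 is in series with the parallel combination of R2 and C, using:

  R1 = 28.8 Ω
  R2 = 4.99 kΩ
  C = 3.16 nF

Step 1 — Angular frequency: ω = 2π·f = 2π·400 = 2513 rad/s.
Step 2 — Component impedances:
  R1: Z = R = 28.8 Ω
  R2: Z = R = 4990 Ω
  C: Z = 1/(jωC) = -j/(ω·C) = 0 - j1.259e+05 Ω
Step 3 — Parallel branch: R2 || C = 1/(1/R2 + 1/C) = 4982 - j197.4 Ω.
Step 4 — Series with R1: Z_total = R1 + (R2 || C) = 5011 - j197.4 Ω = 5015∠-2.3° Ω.

Z = 5011 - j197.4 Ω = 5015∠-2.3° Ω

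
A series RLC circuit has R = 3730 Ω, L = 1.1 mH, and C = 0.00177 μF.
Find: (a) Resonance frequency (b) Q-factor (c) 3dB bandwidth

Step 1 — Resonance condition Im(Z)=0 gives ω₀ = 1/√(LC).
Step 2 — ω₀ = 1/√(0.0011·1.77e-09) = 7.167e+05 rad/s.
Step 3 — f₀ = ω₀/(2π) = 1.141e+05 Hz.
Step 4 — Series Q: Q = ω₀L/R = 7.167e+05·0.0011/3730 = 0.2113.
Step 5 — 3dB bandwidth: Δω = ω₀/Q = 3.391e+06 rad/s; BW = Δω/(2π) = 5.397e+05 Hz.

(a) f₀ = 1.141e+05 Hz  (b) Q = 0.2113  (c) BW = 5.397e+05 Hz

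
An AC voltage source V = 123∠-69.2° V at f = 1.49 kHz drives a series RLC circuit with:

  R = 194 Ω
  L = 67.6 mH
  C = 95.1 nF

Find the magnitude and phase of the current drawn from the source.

Step 1 — Angular frequency: ω = 2π·f = 2π·1490 = 9362 rad/s.
Step 2 — Component impedances:
  R: Z = R = 194 Ω
  L: Z = jωL = j·9362·0.0676 = 0 + j632.9 Ω
  C: Z = 1/(jωC) = -j/(ω·C) = 0 - j1123 Ω
Step 3 — Series combination: Z_total = R + L + C = 194 - j490.3 Ω = 527.3∠-68.4° Ω.
Step 4 — Source phasor: V = 123∠-69.2° V = 43.68 - j115 V.
Step 5 — Ohm's law: I = V / Z_total = (43.68 - j115) / (194 - j490.3) = 0.2332 - j0.003202 A.
Step 6 — Convert to polar: |I| = 0.2333 A, ∠I = -0.8°.

I = 0.2333∠-0.8° A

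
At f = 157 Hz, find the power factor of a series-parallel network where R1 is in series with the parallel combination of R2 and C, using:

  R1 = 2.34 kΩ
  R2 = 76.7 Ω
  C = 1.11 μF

Step 1 — Angular frequency: ω = 2π·f = 2π·157 = 986.5 rad/s.
Step 2 — Component impedances:
  R1: Z = R = 2340 Ω
  R2: Z = R = 76.7 Ω
  C: Z = 1/(jωC) = -j/(ω·C) = 0 - j913.3 Ω
Step 3 — Parallel branch: R2 || C = 1/(1/R2 + 1/C) = 76.16 - j6.396 Ω.
Step 4 — Series with R1: Z_total = R1 + (R2 || C) = 2416 - j6.396 Ω = 2416∠-0.2° Ω.
Step 5 — Power factor: PF = cos(φ) = Re(Z)/|Z| = 2416/2416 = 1.
Step 6 — Type: Im(Z) = -6.396 ⇒ leading (phase φ = -0.2°).

PF = 1 (leading, φ = -0.2°)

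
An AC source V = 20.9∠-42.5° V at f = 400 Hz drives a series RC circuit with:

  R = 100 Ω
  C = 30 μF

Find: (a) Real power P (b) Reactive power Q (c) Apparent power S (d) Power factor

Step 1 — Angular frequency: ω = 2π·f = 2π·400 = 2513 rad/s.
Step 2 — Component impedances:
  R: Z = R = 100 Ω
  C: Z = 1/(jωC) = -j/(ω·C) = 0 - j13.26 Ω
Step 3 — Series combination: Z_total = R + C = 100 - j13.26 Ω = 100.9∠-7.6° Ω.
Step 4 — Source phasor: V = 20.9∠-42.5° V = 15.41 - j14.12 V.
Step 5 — Current: I = V / Z = 0.1698 - j0.1187 A = 0.2072∠-34.9° A.
Step 6 — Complex power: S = V·I* = 4.293 - j0.5693 VA.
Step 7 — Real power: P = Re(S) = 4.293 W.
Step 8 — Reactive power: Q = Im(S) = -0.5693 VAR.
Step 9 — Apparent power: |S| = 4.33 VA.
Step 10 — Power factor: PF = P/|S| = 0.9913 (leading).

(a) P = 4.293 W  (b) Q = -0.5693 VAR  (c) S = 4.33 VA  (d) PF = 0.9913 (leading)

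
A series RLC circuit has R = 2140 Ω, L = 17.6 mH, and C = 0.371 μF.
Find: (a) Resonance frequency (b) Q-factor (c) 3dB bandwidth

Step 1 — Resonance: ω₀ = 1/√(LC) = 1/√(0.0176·3.71e-07) = 1.238e+04 rad/s.
Step 2 — f₀ = ω₀/(2π) = 1970 Hz.
Step 3 — Series Q: Q = ω₀L/R = 1.238e+04·0.0176/2140 = 0.1018.
Step 4 — Bandwidth: Δω = ω₀/Q = 1.216e+05 rad/s; BW = Δω/(2π) = 1.935e+04 Hz.

(a) f₀ = 1970 Hz  (b) Q = 0.1018  (c) BW = 1.935e+04 Hz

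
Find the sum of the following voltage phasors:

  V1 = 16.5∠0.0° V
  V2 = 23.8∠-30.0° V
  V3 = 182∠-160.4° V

Step 1 — Convert each phasor to rectangular form:
  V1 = 16.5·(cos(0.0°) + j·sin(0.0°)) = 16.5 V
  V2 = 23.8·(cos(-30.0°) + j·sin(-30.0°)) = 20.61 - j11.9 V
  V3 = 182·(cos(-160.4°) + j·sin(-160.4°)) = -171.5 - j61.05 V
Step 2 — Sum components: V_total = -134.3 - j72.95 V.
Step 3 — Convert to polar: |V_total| = 152.9 V, ∠V_total = -151.5°.

V_total = 152.9∠-151.5° V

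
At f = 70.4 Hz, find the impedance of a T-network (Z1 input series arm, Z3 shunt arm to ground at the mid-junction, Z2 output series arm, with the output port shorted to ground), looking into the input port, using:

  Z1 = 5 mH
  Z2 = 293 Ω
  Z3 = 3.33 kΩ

Step 1 — Angular frequency: ω = 2π·f = 2π·70.4 = 442.3 rad/s.
Step 2 — Component impedances:
  Z1: Z = jωL = j·442.3·0.005 = 0 + j2.212 Ω
  Z2: Z = R = 293 Ω
  Z3: Z = R = 3330 Ω
Step 3 — With the output port shorted to ground, the output series arm Z2 runs from the junction to ground; the shunt arm Z3 also runs from the junction to ground. They appear in parallel: Z3 || Z2 = 269.3 Ω.
Step 4 — Series with input arm Z1: Z_in = Z1 + (Z3 || Z2) = 269.3 + j2.212 Ω = 269.3∠0.5° Ω.

Z = 269.3 + j2.212 Ω = 269.3∠0.5° Ω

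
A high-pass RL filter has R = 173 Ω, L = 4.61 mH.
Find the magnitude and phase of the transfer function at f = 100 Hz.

Step 1 — Angular frequency: ω = 2π·100 = 628.3 rad/s.
Step 2 — Transfer function: H(jω) = jωL/(R + jωL).
Step 3 — Numerator jωL = j·2.897; denominator R + jωL = 173 + j2.897.
Step 4 — H = 0.0002803 + j0.01674.
Step 5 — Magnitude: |H| = 0.01674 (-35.5 dB); phase: φ = 89.0°.

|H| = 0.01674 (-35.5 dB), φ = 89.0°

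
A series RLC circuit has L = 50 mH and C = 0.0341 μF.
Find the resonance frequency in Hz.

Step 1 — Resonance condition Im(Z)=0 gives ω₀ = 1/√(LC).
Step 2 — ω₀ = 1/√(0.05·3.41e-08) = 2.422e+04 rad/s.
Step 3 — f₀ = ω₀/(2π) = 3854 Hz.

f₀ = 3854 Hz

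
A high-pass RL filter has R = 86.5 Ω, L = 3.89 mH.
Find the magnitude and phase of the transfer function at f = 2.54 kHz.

Step 1 — Angular frequency: ω = 2π·2540 = 1.596e+04 rad/s.
Step 2 — Transfer function: H(jω) = jωL/(R + jωL).
Step 3 — Numerator jωL = j·62.08; denominator R + jωL = 86.5 + j62.08.
Step 4 — H = 0.34 + j0.4737.
Step 5 — Magnitude: |H| = 0.5831 (-4.7 dB); phase: φ = 54.3°.

|H| = 0.5831 (-4.7 dB), φ = 54.3°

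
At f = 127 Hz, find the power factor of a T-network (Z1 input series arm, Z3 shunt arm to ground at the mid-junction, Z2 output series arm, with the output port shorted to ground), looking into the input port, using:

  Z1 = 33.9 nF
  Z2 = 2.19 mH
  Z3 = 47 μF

Step 1 — Angular frequency: ω = 2π·f = 2π·127 = 798 rad/s.
Step 2 — Component impedances:
  Z1: Z = 1/(jωC) = -j/(ω·C) = 0 - j3.697e+04 Ω
  Z2: Z = jωL = j·798·0.00219 = 0 + j1.748 Ω
  Z3: Z = 1/(jωC) = -j/(ω·C) = 0 - j26.66 Ω
Step 3 — With the output port shorted to ground, the output series arm Z2 runs from the junction to ground; the shunt arm Z3 also runs from the junction to ground. They appear in parallel: Z3 || Z2 = 0 + j1.87 Ω.
Step 4 — Series with input arm Z1: Z_in = Z1 + (Z3 || Z2) = 0 - j3.697e+04 Ω = 3.697e+04∠-90.0° Ω.
Step 5 — Power factor: PF = cos(φ) = Re(Z)/|Z| = 0/3.697e+04 = 0.
Step 6 — Type: Im(Z) = -3.697e+04 ⇒ leading (phase φ = -90.0°).

PF = 0 (leading, φ = -90.0°)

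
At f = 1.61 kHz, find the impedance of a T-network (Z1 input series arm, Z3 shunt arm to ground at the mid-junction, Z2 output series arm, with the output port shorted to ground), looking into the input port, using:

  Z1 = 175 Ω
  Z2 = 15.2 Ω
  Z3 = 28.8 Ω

Step 1 — Angular frequency: ω = 2π·f = 2π·1610 = 1.012e+04 rad/s.
Step 2 — Component impedances:
  Z1: Z = R = 175 Ω
  Z2: Z = R = 15.2 Ω
  Z3: Z = R = 28.8 Ω
Step 3 — With the output port shorted to ground, the output series arm Z2 runs from the junction to ground; the shunt arm Z3 also runs from the junction to ground. They appear in parallel: Z3 || Z2 = 9.949 Ω.
Step 4 — Series with input arm Z1: Z_in = Z1 + (Z3 || Z2) = 184.9 Ω = 184.9∠0.0° Ω.

Z = 184.9 Ω = 184.9∠0.0° Ω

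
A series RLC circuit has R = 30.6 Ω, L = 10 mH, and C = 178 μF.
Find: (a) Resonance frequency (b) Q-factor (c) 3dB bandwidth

Step 1 — Resonance: ω₀ = 1/√(LC) = 1/√(0.01·0.000178) = 749.5 rad/s.
Step 2 — f₀ = ω₀/(2π) = 119.3 Hz.
Step 3 — Series Q: Q = ω₀L/R = 749.5·0.01/30.6 = 0.2449.
Step 4 — Bandwidth: Δω = ω₀/Q = 3060 rad/s; BW = Δω/(2π) = 487 Hz.

(a) f₀ = 119.3 Hz  (b) Q = 0.2449  (c) BW = 487 Hz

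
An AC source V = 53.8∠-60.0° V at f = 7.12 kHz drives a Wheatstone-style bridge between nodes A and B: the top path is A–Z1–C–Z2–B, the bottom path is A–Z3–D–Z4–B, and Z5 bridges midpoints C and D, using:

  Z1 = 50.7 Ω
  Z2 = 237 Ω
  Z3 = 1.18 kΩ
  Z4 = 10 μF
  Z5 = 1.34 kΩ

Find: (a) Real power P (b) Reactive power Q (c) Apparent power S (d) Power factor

Step 1 — Angular frequency: ω = 2π·f = 2π·7120 = 4.474e+04 rad/s.
Step 2 — Component impedances:
  Z1: Z = R = 50.7 Ω
  Z2: Z = R = 237 Ω
  Z3: Z = R = 1180 Ω
  Z4: Z = 1/(jωC) = -j/(ω·C) = 0 - j2.235 Ω
  Z5: Z = R = 1340 Ω
Step 3 — Bridge requires nodal analysis (the Z5 bridge couples midpoints C and D, so the two paths cannot be reduced to a simple series/parallel combination). Setting node B to ground and injecting 1 A at node A, the 3-node admittance system at A, C, D solves to V_A = Z_AB = 207.7 - j0.201 Ω = 207.7∠-0.1° Ω.
Step 4 — Source phasor: V = 53.8∠-60.0° V = 26.9 - j46.59 V.
Step 5 — Current: I = V / Z = 0.1297 - j0.2242 A = 0.259∠-59.9° A.
Step 6 — Complex power: S = V·I* = 13.93 - j0.01348 VA.
Step 7 — Real power: P = Re(S) = 13.93 W.
Step 8 — Reactive power: Q = Im(S) = -0.01348 VAR.
Step 9 — Apparent power: |S| = 13.93 VA.
Step 10 — Power factor: PF = P/|S| = 1 (leading).

(a) P = 13.93 W  (b) Q = -0.01348 VAR  (c) S = 13.93 VA  (d) PF = 1 (leading)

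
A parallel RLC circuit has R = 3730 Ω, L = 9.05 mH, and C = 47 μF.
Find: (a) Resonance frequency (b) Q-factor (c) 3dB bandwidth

Step 1 — Resonance: ω₀ = 1/√(LC) = 1/√(0.00905·4.7e-05) = 1533 rad/s.
Step 2 — f₀ = ω₀/(2π) = 244 Hz.
Step 3 — Parallel Q: Q = R/(ω₀L) = 3730/(1533·0.00905) = 268.8.
Step 4 — Bandwidth: Δω = ω₀/Q = 5.704 rad/s; BW = Δω/(2π) = 0.9078 Hz.

(a) f₀ = 244 Hz  (b) Q = 268.8  (c) BW = 0.9078 Hz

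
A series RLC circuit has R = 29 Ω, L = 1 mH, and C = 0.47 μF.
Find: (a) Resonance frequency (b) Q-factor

Step 1 — Resonance condition Im(Z)=0 gives ω₀ = 1/√(LC).
Step 2 — ω₀ = 1/√(0.001·4.7e-07) = 4.613e+04 rad/s.
Step 3 — f₀ = ω₀/(2π) = 7341 Hz.
Step 4 — Series Q: Q = ω₀L/R = 4.613e+04·0.001/29 = 1.591.

(a) f₀ = 7341 Hz  (b) Q = 1.591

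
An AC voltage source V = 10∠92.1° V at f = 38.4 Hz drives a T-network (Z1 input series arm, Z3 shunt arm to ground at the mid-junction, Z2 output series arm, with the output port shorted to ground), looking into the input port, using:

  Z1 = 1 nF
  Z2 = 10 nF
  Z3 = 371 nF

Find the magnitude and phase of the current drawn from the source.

Step 1 — Angular frequency: ω = 2π·f = 2π·38.4 = 241.3 rad/s.
Step 2 — Component impedances:
  Z1: Z = 1/(jωC) = -j/(ω·C) = 0 - j4.145e+06 Ω
  Z2: Z = 1/(jωC) = -j/(ω·C) = 0 - j4.145e+05 Ω
  Z3: Z = 1/(jωC) = -j/(ω·C) = 0 - j1.117e+04 Ω
Step 3 — With the output port shorted to ground, the output series arm Z2 runs from the junction to ground; the shunt arm Z3 also runs from the junction to ground. They appear in parallel: Z3 || Z2 = 0 - j1.088e+04 Ω.
Step 4 — Series with input arm Z1: Z_in = Z1 + (Z3 || Z2) = 0 - j4.156e+06 Ω = 4.156e+06∠-90.0° Ω.
Step 5 — Source phasor: V = 10∠92.1° V = -0.3664 + j9.993 V.
Step 6 — Ohm's law: I = V / Z_total = (-0.3664 + j9.993) / (0 - j4.156e+06) = -2.405e-06 - j8.818e-08 A.
Step 7 — Convert to polar: |I| = 2.406e-06 A, ∠I = -177.9°.

I = 2.406e-06∠-177.9° A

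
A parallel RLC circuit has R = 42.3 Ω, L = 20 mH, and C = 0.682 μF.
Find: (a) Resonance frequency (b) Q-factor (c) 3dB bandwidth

Step 1 — Resonance: ω₀ = 1/√(LC) = 1/√(0.02·6.82e-07) = 8562 rad/s.
Step 2 — f₀ = ω₀/(2π) = 1363 Hz.
Step 3 — Parallel Q: Q = R/(ω₀L) = 42.3/(8562·0.02) = 0.247.
Step 4 — Bandwidth: Δω = ω₀/Q = 3.466e+04 rad/s; BW = Δω/(2π) = 5517 Hz.

(a) f₀ = 1363 Hz  (b) Q = 0.247  (c) BW = 5517 Hz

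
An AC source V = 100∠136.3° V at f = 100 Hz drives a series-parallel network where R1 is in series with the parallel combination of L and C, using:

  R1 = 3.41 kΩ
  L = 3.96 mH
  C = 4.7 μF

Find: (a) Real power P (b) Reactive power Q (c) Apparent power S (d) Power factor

Step 1 — Angular frequency: ω = 2π·f = 2π·100 = 628.3 rad/s.
Step 2 — Component impedances:
  R1: Z = R = 3410 Ω
  L: Z = jωL = j·628.3·0.00396 = 0 + j2.488 Ω
  C: Z = 1/(jωC) = -j/(ω·C) = 0 - j338.6 Ω
Step 3 — Parallel branch: L || C = 1/(1/L + 1/C) = 0 + j2.507 Ω.
Step 4 — Series with R1: Z_total = R1 + (L || C) = 3410 + j2.507 Ω = 3410∠0.0° Ω.
Step 5 — Source phasor: V = 100∠136.3° V = -72.3 + j69.09 V.
Step 6 — Current: I = V / Z = -0.02119 + j0.02028 A = 0.02933∠136.3° A.
Step 7 — Complex power: S = V·I* = 2.933 + j0.002156 VA.
Step 8 — Real power: P = Re(S) = 2.933 W.
Step 9 — Reactive power: Q = Im(S) = 0.002156 VAR.
Step 10 — Apparent power: |S| = 2.933 VA.
Step 11 — Power factor: PF = P/|S| = 1 (lagging).

(a) P = 2.933 W  (b) Q = 0.002156 VAR  (c) S = 2.933 VA  (d) PF = 1 (lagging)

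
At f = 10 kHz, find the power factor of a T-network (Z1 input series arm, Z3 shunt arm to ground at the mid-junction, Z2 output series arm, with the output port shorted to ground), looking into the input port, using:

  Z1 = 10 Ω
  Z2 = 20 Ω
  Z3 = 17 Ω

Step 1 — Angular frequency: ω = 2π·f = 2π·1e+04 = 6.283e+04 rad/s.
Step 2 — Component impedances:
  Z1: Z = R = 10 Ω
  Z2: Z = R = 20 Ω
  Z3: Z = R = 17 Ω
Step 3 — With the output port shorted to ground, the output series arm Z2 runs from the junction to ground; the shunt arm Z3 also runs from the junction to ground. They appear in parallel: Z3 || Z2 = 9.189 Ω.
Step 4 — Series with input arm Z1: Z_in = Z1 + (Z3 || Z2) = 19.19 Ω = 19.19∠0.0° Ω.
Step 5 — Power factor: PF = cos(φ) = Re(Z)/|Z| = 19.19/19.19 = 1.
Step 6 — Type: Im(Z) = 0 ⇒ unity (phase φ = 0.0°).

PF = 1 (unity, φ = 0.0°)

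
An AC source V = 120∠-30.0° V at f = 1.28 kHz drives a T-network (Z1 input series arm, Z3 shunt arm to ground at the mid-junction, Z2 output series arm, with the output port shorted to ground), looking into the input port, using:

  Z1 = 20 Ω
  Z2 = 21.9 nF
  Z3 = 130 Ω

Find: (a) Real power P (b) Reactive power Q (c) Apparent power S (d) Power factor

Step 1 — Angular frequency: ω = 2π·f = 2π·1280 = 8042 rad/s.
Step 2 — Component impedances:
  Z1: Z = R = 20 Ω
  Z2: Z = 1/(jωC) = -j/(ω·C) = 0 - j5678 Ω
  Z3: Z = R = 130 Ω
Step 3 — With the output port shorted to ground, the output series arm Z2 runs from the junction to ground; the shunt arm Z3 also runs from the junction to ground. They appear in parallel: Z3 || Z2 = 129.9 - j2.975 Ω.
Step 4 — Series with input arm Z1: Z_in = Z1 + (Z3 || Z2) = 149.9 - j2.975 Ω = 150∠-1.1° Ω.
Step 5 — Source phasor: V = 120∠-30.0° V = 103.9 - j60 V.
Step 6 — Current: I = V / Z = 0.7008 - j0.3863 A = 0.8002∠-28.9° A.
Step 7 — Complex power: S = V·I* = 96.01 - j1.905 VA.
Step 8 — Real power: P = Re(S) = 96.01 W.
Step 9 — Reactive power: Q = Im(S) = -1.905 VAR.
Step 10 — Apparent power: |S| = 96.02 VA.
Step 11 — Power factor: PF = P/|S| = 0.9998 (leading).

(a) P = 96.01 W  (b) Q = -1.905 VAR  (c) S = 96.02 VA  (d) PF = 0.9998 (leading)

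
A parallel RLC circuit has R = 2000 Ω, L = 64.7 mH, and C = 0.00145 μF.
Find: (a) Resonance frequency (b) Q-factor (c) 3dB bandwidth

Step 1 — Resonance: ω₀ = 1/√(LC) = 1/√(0.0647·1.45e-09) = 1.032e+05 rad/s.
Step 2 — f₀ = ω₀/(2π) = 1.643e+04 Hz.
Step 3 — Parallel Q: Q = R/(ω₀L) = 2000/(1.032e+05·0.0647) = 0.2994.
Step 4 — Bandwidth: Δω = ω₀/Q = 3.448e+05 rad/s; BW = Δω/(2π) = 5.488e+04 Hz.

(a) f₀ = 1.643e+04 Hz  (b) Q = 0.2994  (c) BW = 5.488e+04 Hz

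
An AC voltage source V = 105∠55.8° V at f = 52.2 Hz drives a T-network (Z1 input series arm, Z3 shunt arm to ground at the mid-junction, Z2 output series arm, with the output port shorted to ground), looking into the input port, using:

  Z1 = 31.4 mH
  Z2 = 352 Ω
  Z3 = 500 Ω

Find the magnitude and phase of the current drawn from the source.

Step 1 — Angular frequency: ω = 2π·f = 2π·52.2 = 328 rad/s.
Step 2 — Component impedances:
  Z1: Z = jωL = j·328·0.0314 = 0 + j10.3 Ω
  Z2: Z = R = 352 Ω
  Z3: Z = R = 500 Ω
Step 3 — With the output port shorted to ground, the output series arm Z2 runs from the junction to ground; the shunt arm Z3 also runs from the junction to ground. They appear in parallel: Z3 || Z2 = 206.6 Ω.
Step 4 — Series with input arm Z1: Z_in = Z1 + (Z3 || Z2) = 206.6 + j10.3 Ω = 206.8∠2.9° Ω.
Step 5 — Source phasor: V = 105∠55.8° V = 59.02 + j86.84 V.
Step 6 — Ohm's law: I = V / Z_total = (59.02 + j86.84) / (206.6 + j10.3) = 0.3059 + j0.4052 A.
Step 7 — Convert to polar: |I| = 0.5077 A, ∠I = 52.9°.

I = 0.5077∠52.9° A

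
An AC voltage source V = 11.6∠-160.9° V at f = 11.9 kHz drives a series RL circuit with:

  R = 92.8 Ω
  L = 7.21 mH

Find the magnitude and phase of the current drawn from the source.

Step 1 — Angular frequency: ω = 2π·f = 2π·1.19e+04 = 7.477e+04 rad/s.
Step 2 — Component impedances:
  R: Z = R = 92.8 Ω
  L: Z = jωL = j·7.477e+04·0.00721 = 0 + j539.1 Ω
Step 3 — Series combination: Z_total = R + L = 92.8 + j539.1 Ω = 547∠80.2° Ω.
Step 4 — Source phasor: V = 11.6∠-160.9° V = -10.96 - j3.796 V.
Step 5 — Ohm's law: I = V / Z_total = (-10.96 - j3.796) / (92.8 + j539.1) = -0.01024 + j0.01857 A.
Step 6 — Convert to polar: |I| = 0.02121 A, ∠I = 118.9°.

I = 0.02121∠118.9° A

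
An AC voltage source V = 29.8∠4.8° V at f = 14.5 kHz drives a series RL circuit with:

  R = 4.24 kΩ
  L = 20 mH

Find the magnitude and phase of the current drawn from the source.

Step 1 — Angular frequency: ω = 2π·f = 2π·1.45e+04 = 9.111e+04 rad/s.
Step 2 — Component impedances:
  R: Z = R = 4240 Ω
  L: Z = jωL = j·9.111e+04·0.02 = 0 + j1822 Ω
Step 3 — Series combination: Z_total = R + L = 4240 + j1822 Ω = 4615∠23.3° Ω.
Step 4 — Source phasor: V = 29.8∠4.8° V = 29.7 + j2.494 V.
Step 5 — Ohm's law: I = V / Z_total = (29.7 + j2.494) / (4240 + j1822) = 0.006125 - j0.002044 A.
Step 6 — Convert to polar: |I| = 0.006457 A, ∠I = -18.5°.

I = 0.006457∠-18.5° A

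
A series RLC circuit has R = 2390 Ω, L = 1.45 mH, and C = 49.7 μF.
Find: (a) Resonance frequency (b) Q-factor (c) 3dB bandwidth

Step 1 — Resonance: ω₀ = 1/√(LC) = 1/√(0.00145·4.97e-05) = 3725 rad/s.
Step 2 — f₀ = ω₀/(2π) = 592.9 Hz.
Step 3 — Series Q: Q = ω₀L/R = 3725·0.00145/2390 = 0.00226.
Step 4 — Bandwidth: Δω = ω₀/Q = 1.648e+06 rad/s; BW = Δω/(2π) = 2.623e+05 Hz.

(a) f₀ = 592.9 Hz  (b) Q = 0.00226  (c) BW = 2.623e+05 Hz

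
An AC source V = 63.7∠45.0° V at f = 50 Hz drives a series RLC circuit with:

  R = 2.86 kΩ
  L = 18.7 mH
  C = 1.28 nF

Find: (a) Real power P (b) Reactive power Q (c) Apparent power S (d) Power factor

Step 1 — Angular frequency: ω = 2π·f = 2π·50 = 314.2 rad/s.
Step 2 — Component impedances:
  R: Z = R = 2860 Ω
  L: Z = jωL = j·314.2·0.0187 = 0 + j5.875 Ω
  C: Z = 1/(jωC) = -j/(ω·C) = 0 - j2.487e+06 Ω
Step 3 — Series combination: Z_total = R + L + C = 2860 - j2.487e+06 Ω = 2.487e+06∠-89.9° Ω.
Step 4 — Source phasor: V = 63.7∠45.0° V = 45.04 + j45.04 V.
Step 5 — Current: I = V / Z = -1.809e-05 + j1.813e-05 A = 2.562e-05∠134.9° A.
Step 6 — Complex power: S = V·I* = 1.877e-06 - j0.001632 VA.
Step 7 — Real power: P = Re(S) = 1.877e-06 W.
Step 8 — Reactive power: Q = Im(S) = -0.001632 VAR.
Step 9 — Apparent power: |S| = 0.001632 VA.
Step 10 — Power factor: PF = P/|S| = 0.00115 (leading).

(a) P = 1.877e-06 W  (b) Q = -0.001632 VAR  (c) S = 0.001632 VA  (d) PF = 0.00115 (leading)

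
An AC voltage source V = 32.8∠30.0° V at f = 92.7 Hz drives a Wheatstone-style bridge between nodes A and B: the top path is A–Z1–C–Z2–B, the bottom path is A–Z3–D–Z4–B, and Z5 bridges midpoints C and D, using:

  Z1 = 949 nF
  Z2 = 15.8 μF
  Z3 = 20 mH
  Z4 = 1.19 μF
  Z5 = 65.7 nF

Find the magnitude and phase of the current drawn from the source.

Step 1 — Angular frequency: ω = 2π·f = 2π·92.7 = 582.5 rad/s.
Step 2 — Component impedances:
  Z1: Z = 1/(jωC) = -j/(ω·C) = 0 - j1809 Ω
  Z2: Z = 1/(jωC) = -j/(ω·C) = 0 - j108.7 Ω
  Z3: Z = jωL = j·582.5·0.02 = 0 + j11.65 Ω
  Z4: Z = 1/(jωC) = -j/(ω·C) = 0 - j1443 Ω
  Z5: Z = 1/(jωC) = -j/(ω·C) = 0 - j2.613e+04 Ω
Step 3 — Bridge requires nodal analysis (the Z5 bridge couples midpoints C and D, so the two paths cannot be reduced to a simple series/parallel combination). Setting node B to ground and injecting 1 A at node A, the 3-node admittance system at A, C, D solves to V_A = Z_AB = 0 - j797 Ω = 797∠-90.0° Ω.
Step 4 — Source phasor: V = 32.8∠30.0° V = 28.41 + j16.4 V.
Step 5 — Ohm's law: I = V / Z_total = (28.41 + j16.4) / (0 - j797) = -0.02058 + j0.03564 A.
Step 6 — Convert to polar: |I| = 0.04115 A, ∠I = 120.0°.

I = 0.04115∠120.0° A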